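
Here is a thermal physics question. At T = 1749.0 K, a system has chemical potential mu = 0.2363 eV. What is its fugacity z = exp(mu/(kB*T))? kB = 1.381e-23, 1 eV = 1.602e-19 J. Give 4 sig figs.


Step 1: Convert mu to Joules: 0.2363*1.602e-19 = 3.786e-20 J
Step 2: kB*T = 1.381e-23*1749.0 = 2.415e-20 J
Step 3: mu/(kB*T) = 1.567
Step 4: z = exp(1.567) = 4.794

4.794


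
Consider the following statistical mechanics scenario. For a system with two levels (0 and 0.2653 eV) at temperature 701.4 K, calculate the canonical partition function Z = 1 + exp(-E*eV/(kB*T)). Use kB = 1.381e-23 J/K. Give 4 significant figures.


Step 1: Compute beta*E = E*eV/(kB*T) = 0.2653*1.602e-19/(1.381e-23*701.4) = 4.388
Step 2: exp(-beta*E) = exp(-4.388) = 0.01243
Step 3: Z = 1 + 0.01243 = 1.012

1.012


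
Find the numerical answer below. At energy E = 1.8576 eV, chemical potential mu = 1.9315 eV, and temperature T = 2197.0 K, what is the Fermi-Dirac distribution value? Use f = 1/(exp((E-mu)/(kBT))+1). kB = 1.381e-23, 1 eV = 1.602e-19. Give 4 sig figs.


Step 1: (E - mu) = 1.8576 - 1.9315 = -0.0739 eV
Step 2: Convert: (E-mu)*eV = -1.184e-20 J
Step 3: x = (E-mu)*eV/(kB*T) = -0.3902
Step 4: f = 1/(exp(-0.3902)+1) = 0.5963

0.5963


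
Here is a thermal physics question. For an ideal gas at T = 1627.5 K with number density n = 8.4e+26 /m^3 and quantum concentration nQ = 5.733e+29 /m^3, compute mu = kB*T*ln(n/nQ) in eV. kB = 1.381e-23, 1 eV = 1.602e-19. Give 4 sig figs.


Step 1: n/nQ = 8.4e+26/5.733e+29 = 0.001465
Step 2: ln(n/nQ) = -6.526
Step 3: mu = kB*T*ln(n/nQ) = 2.248e-20*-6.526 = -1.467e-19 J
Step 4: Convert to eV: -1.467e-19/1.602e-19 = -0.9156 eV

-0.9156


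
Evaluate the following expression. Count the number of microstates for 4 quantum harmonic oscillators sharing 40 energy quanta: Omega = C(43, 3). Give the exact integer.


Step 1: Use binomial coefficient C(43, 3)
Step 2: Numerator = 43! / 40!
Step 3: Denominator = 3!
Step 4: Omega = 12341

12341


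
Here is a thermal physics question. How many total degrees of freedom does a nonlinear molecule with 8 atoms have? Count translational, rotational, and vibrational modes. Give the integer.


Step 1: Translational DOF = 3
Step 2: Rotational DOF (nonlinear) = 3
Step 3: Vibrational DOF = 3*8 - 6 = 18
Step 4: Total = 3 + 3 + 18 = 24

24


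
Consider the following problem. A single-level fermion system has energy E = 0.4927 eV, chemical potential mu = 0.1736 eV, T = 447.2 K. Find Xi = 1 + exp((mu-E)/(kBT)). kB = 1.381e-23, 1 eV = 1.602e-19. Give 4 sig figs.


Step 1: (mu - E) = 0.1736 - 0.4927 = -0.3191 eV
Step 2: x = (mu-E)*eV/(kB*T) = -0.3191*1.602e-19/(1.381e-23*447.2) = -8.277
Step 3: exp(x) = 0.0002542
Step 4: Xi = 1 + 0.0002542 = 1

1


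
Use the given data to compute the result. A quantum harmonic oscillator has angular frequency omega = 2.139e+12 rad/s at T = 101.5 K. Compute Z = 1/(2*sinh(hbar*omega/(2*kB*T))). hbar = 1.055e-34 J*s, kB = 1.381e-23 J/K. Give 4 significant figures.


Step 1: Compute x = hbar*omega/(kB*T) = 1.055e-34*2.139e+12/(1.381e-23*101.5) = 0.161
Step 2: x/2 = 0.0805
Step 3: sinh(x/2) = 0.08058
Step 4: Z = 1/(2*0.08058) = 6.205

6.205


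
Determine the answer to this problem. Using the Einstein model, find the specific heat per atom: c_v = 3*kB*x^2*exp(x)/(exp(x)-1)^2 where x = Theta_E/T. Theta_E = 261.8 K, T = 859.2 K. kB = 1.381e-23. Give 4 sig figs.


Step 1: x = Theta_E/T = 261.8/859.2 = 0.3047
Step 2: x^2 = 0.09284
Step 3: exp(x) = 1.356
Step 4: c_v = 3*1.381e-23*0.09284*1.356/(1.356-1)^2 = 4.111e-23

4.111e-23


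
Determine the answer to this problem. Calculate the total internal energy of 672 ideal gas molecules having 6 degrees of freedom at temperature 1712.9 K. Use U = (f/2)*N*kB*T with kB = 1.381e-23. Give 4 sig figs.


Step 1: f/2 = 6/2 = 3.0
Step 2: N*kB*T = 672*1.381e-23*1712.9 = 1.59e-17
Step 3: U = 3.0 * 1.59e-17 = 4.769e-17 J

4.769e-17


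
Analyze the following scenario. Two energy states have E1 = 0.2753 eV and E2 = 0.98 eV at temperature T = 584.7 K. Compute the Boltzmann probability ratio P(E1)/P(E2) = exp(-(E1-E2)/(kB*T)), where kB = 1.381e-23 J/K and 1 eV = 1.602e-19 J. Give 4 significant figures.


Step 1: Compute energy difference dE = E1 - E2 = 0.2753 - 0.98 = -0.7047 eV
Step 2: Convert to Joules: dE_J = -0.7047 * 1.602e-19 = -1.129e-19 J
Step 3: Compute exponent = -dE_J / (kB * T) = -(-1.129e-19) / (1.381e-23 * 584.7) = 13.98
Step 4: P(E1)/P(E2) = exp(13.98) = 1.18e+06

1.18e+06


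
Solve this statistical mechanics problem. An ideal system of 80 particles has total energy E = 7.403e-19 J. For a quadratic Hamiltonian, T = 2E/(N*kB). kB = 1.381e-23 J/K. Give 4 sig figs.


Step 1: Numerator = 2*E = 2*7.403e-19 = 1.481e-18 J
Step 2: Denominator = N*kB = 80*1.381e-23 = 1.105e-21
Step 3: T = 1.481e-18 / 1.105e-21 = 1340 K

1340


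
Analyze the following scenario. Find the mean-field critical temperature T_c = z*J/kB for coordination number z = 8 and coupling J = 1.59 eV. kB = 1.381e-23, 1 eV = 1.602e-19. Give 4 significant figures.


Step 1: z*J = 8*1.59 = 12.72 eV
Step 2: Convert to Joules: 12.72*1.602e-19 = 2.038e-18 J
Step 3: T_c = 2.038e-18 / 1.381e-23 = 1.476e+05 K

1.476e+05


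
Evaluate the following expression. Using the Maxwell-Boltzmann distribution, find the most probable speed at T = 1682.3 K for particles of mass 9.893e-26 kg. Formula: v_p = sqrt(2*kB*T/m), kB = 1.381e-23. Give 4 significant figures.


Step 1: Numerator = 2*kB*T = 2*1.381e-23*1682.3 = 4.647e-20
Step 2: Ratio = 4.647e-20 / 9.893e-26 = 4.697e+05
Step 3: v_p = sqrt(4.697e+05) = 685.3 m/s

685.3


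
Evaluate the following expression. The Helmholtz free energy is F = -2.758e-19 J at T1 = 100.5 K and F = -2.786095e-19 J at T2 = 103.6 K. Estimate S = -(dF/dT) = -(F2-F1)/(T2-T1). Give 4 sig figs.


Step 1: dF = F2 - F1 = -2.786095e-19 - (-2.758e-19) = -2.8095e-21 J
Step 2: dT = T2 - T1 = 103.6 - 100.5 = 3.1 K
Step 3: S = -dF/dT = -(-2.8095e-21)/3.1 = 9.063e-22 J/K

9.063e-22


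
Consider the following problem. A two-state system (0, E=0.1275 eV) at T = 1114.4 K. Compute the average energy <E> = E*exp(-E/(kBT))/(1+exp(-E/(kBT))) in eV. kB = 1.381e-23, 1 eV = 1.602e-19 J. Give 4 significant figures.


Step 1: beta*E = 0.1275*1.602e-19/(1.381e-23*1114.4) = 1.327
Step 2: exp(-beta*E) = 0.2652
Step 3: <E> = 0.1275*0.2652/(1+0.2652) = 0.02673 eV

0.02673


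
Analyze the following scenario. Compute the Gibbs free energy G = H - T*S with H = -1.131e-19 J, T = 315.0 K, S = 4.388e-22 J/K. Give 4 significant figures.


Step 1: T*S = 315.0 * 4.388e-22 = 1.382e-19 J
Step 2: G = H - T*S = -1.131e-19 - 1.382e-19
Step 3: G = -2.513e-19 J

-2.513e-19


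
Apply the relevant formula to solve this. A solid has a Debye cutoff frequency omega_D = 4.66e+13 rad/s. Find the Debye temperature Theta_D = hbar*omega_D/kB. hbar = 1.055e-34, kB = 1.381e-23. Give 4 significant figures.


Step 1: hbar*omega_D = 1.055e-34 * 4.66e+13 = 4.916e-21 J
Step 2: Theta_D = 4.916e-21 / 1.381e-23
Step 3: Theta_D = 356 K

356


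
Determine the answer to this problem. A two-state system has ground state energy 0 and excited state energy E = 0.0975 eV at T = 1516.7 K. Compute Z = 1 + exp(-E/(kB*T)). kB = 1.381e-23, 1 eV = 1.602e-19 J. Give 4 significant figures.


Step 1: Compute beta*E = E*eV/(kB*T) = 0.0975*1.602e-19/(1.381e-23*1516.7) = 0.7457
Step 2: exp(-beta*E) = exp(-0.7457) = 0.4744
Step 3: Z = 1 + 0.4744 = 1.474

1.474


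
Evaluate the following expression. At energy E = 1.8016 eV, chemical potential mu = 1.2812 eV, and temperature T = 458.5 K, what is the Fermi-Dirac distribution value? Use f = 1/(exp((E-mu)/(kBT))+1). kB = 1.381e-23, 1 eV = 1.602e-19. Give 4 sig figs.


Step 1: (E - mu) = 1.8016 - 1.2812 = 0.5204 eV
Step 2: Convert: (E-mu)*eV = 8.337e-20 J
Step 3: x = (E-mu)*eV/(kB*T) = 13.17
Step 4: f = 1/(exp(13.17)+1) = 1.914e-06

1.914e-06


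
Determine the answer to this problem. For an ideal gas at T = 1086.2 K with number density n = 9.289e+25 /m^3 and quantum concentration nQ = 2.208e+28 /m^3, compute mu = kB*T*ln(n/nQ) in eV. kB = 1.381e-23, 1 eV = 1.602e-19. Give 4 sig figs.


Step 1: n/nQ = 9.289e+25/2.208e+28 = 0.004207
Step 2: ln(n/nQ) = -5.471
Step 3: mu = kB*T*ln(n/nQ) = 1.5e-20*-5.471 = -8.207e-20 J
Step 4: Convert to eV: -8.207e-20/1.602e-19 = -0.5123 eV

-0.5123


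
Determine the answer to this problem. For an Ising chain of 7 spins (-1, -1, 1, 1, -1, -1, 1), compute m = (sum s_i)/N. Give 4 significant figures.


Step 1: Count up spins (+1): 3, down spins (-1): 4
Step 2: Total magnetization M = 3 - 4 = -1
Step 3: m = M/N = -1/7 = -0.1429

-0.1429


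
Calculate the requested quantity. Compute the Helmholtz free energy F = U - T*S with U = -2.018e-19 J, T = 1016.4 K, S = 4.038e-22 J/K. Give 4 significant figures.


Step 1: T*S = 1016.4 * 4.038e-22 = 4.104e-19 J
Step 2: F = U - T*S = -2.018e-19 - 4.104e-19
Step 3: F = -6.122e-19 J

-6.122e-19


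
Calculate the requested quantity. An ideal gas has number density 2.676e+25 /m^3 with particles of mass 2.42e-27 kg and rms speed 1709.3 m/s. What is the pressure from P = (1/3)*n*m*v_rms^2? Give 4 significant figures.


Step 1: v_rms^2 = 1709.3^2 = 2.922e+06
Step 2: n*m = 2.676e+25*2.42e-27 = 0.06476
Step 3: P = (1/3)*0.06476*2.922e+06 = 6.307e+04 Pa

6.307e+04


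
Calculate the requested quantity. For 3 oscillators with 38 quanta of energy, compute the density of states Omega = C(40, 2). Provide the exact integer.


Step 1: Use binomial coefficient C(40, 2)
Step 2: Numerator = 40! / 38!
Step 3: Denominator = 2!
Step 4: Omega = 780

780


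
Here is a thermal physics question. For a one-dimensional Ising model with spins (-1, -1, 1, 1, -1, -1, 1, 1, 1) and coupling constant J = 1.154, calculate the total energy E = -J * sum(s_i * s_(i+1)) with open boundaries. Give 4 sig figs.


Step 1: Nearest-neighbor products: 1, -1, 1, -1, 1, -1, 1, 1
Step 2: Sum of products = 2
Step 3: E = -1.154 * 2 = -2.308

-2.308


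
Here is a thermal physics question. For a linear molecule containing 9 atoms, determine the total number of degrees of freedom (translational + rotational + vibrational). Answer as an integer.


Step 1: Translational DOF = 3
Step 2: Rotational DOF (linear) = 2
Step 3: Vibrational DOF = 3*9 - 5 = 22
Step 4: Total = 3 + 2 + 22 = 27

27


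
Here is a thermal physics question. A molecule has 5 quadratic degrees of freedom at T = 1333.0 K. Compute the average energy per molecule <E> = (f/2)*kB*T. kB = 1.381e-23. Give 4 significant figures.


Step 1: f/2 = 5/2 = 2.5
Step 2: kB*T = 1.381e-23 * 1333.0 = 1.841e-20
Step 3: <E> = 2.5 * 1.841e-20 = 4.602e-20 J

4.602e-20


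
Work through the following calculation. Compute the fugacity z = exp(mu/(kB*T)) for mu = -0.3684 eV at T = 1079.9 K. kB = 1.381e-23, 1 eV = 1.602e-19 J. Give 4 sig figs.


Step 1: Convert mu to Joules: -0.3684*1.602e-19 = -5.902e-20 J
Step 2: kB*T = 1.381e-23*1079.9 = 1.491e-20 J
Step 3: mu/(kB*T) = -3.957
Step 4: z = exp(-3.957) = 0.01911

0.01911


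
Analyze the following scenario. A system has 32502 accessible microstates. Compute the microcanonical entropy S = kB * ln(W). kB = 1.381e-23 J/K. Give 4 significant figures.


Step 1: ln(W) = ln(32502) = 10.39
Step 2: S = kB * ln(W) = 1.381e-23 * 10.39
Step 3: S = 1.435e-22 J/K

1.435e-22


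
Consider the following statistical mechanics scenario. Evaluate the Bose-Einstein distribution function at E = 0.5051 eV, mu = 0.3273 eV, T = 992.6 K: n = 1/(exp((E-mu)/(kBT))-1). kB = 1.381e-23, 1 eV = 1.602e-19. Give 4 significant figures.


Step 1: (E - mu) = 0.1778 eV
Step 2: x = (E-mu)*eV/(kB*T) = 0.1778*1.602e-19/(1.381e-23*992.6) = 2.078
Step 3: exp(x) = 7.988
Step 4: n = 1/(exp(x)-1) = 0.1431

0.1431


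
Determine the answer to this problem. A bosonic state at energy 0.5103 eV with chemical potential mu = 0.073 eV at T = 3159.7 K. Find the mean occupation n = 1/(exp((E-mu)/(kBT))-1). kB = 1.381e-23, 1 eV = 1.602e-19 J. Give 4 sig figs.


Step 1: (E - mu) = 0.4373 eV
Step 2: x = (E-mu)*eV/(kB*T) = 0.4373*1.602e-19/(1.381e-23*3159.7) = 1.605
Step 3: exp(x) = 4.98
Step 4: n = 1/(exp(x)-1) = 0.2512

0.2512


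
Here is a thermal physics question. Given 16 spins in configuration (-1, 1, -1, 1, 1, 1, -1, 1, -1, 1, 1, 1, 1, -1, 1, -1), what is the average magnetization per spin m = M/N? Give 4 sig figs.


Step 1: Count up spins (+1): 10, down spins (-1): 6
Step 2: Total magnetization M = 10 - 6 = 4
Step 3: m = M/N = 4/16 = 0.25

0.25


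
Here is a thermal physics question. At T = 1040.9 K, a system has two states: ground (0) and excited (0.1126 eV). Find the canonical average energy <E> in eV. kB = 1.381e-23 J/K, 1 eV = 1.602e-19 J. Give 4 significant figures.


Step 1: beta*E = 0.1126*1.602e-19/(1.381e-23*1040.9) = 1.255
Step 2: exp(-beta*E) = 0.2851
Step 3: <E> = 0.1126*0.2851/(1+0.2851) = 0.02498 eV

0.02498


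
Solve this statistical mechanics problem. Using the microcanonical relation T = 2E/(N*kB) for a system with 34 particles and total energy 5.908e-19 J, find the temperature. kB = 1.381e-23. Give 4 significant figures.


Step 1: Numerator = 2*E = 2*5.908e-19 = 1.182e-18 J
Step 2: Denominator = N*kB = 34*1.381e-23 = 4.695e-22
Step 3: T = 1.182e-18 / 4.695e-22 = 2517 K

2517


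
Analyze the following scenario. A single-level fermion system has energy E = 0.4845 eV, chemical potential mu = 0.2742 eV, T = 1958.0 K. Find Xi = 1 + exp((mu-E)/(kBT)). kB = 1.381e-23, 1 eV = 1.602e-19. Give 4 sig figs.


Step 1: (mu - E) = 0.2742 - 0.4845 = -0.2103 eV
Step 2: x = (mu-E)*eV/(kB*T) = -0.2103*1.602e-19/(1.381e-23*1958.0) = -1.246
Step 3: exp(x) = 0.2877
Step 4: Xi = 1 + 0.2877 = 1.288

1.288


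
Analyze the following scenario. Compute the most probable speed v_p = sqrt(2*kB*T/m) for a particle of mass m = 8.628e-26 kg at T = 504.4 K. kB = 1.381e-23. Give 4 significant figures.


Step 1: Numerator = 2*kB*T = 2*1.381e-23*504.4 = 1.393e-20
Step 2: Ratio = 1.393e-20 / 8.628e-26 = 1.615e+05
Step 3: v_p = sqrt(1.615e+05) = 401.8 m/s

401.8


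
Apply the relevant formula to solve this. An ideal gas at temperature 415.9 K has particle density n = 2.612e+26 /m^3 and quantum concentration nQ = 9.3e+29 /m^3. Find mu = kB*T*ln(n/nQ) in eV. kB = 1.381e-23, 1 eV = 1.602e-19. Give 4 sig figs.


Step 1: n/nQ = 2.612e+26/9.3e+29 = 0.0002809
Step 2: ln(n/nQ) = -8.178
Step 3: mu = kB*T*ln(n/nQ) = 5.744e-21*-8.178 = -4.697e-20 J
Step 4: Convert to eV: -4.697e-20/1.602e-19 = -0.2932 eV

-0.2932


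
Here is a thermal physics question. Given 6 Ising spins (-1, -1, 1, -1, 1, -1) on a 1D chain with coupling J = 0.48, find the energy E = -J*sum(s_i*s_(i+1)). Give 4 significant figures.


Step 1: Nearest-neighbor products: 1, -1, -1, -1, -1
Step 2: Sum of products = -3
Step 3: E = -0.48 * -3 = 1.44

1.44


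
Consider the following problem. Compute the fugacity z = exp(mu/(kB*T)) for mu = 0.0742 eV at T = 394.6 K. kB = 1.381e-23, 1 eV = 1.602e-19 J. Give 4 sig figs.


Step 1: Convert mu to Joules: 0.0742*1.602e-19 = 1.189e-20 J
Step 2: kB*T = 1.381e-23*394.6 = 5.449e-21 J
Step 3: mu/(kB*T) = 2.181
Step 4: z = exp(2.181) = 8.858

8.858


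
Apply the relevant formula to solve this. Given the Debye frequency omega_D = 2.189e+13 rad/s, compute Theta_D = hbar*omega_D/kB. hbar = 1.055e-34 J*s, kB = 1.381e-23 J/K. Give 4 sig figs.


Step 1: hbar*omega_D = 1.055e-34 * 2.189e+13 = 2.309e-21 J
Step 2: Theta_D = 2.309e-21 / 1.381e-23
Step 3: Theta_D = 167.2 K

167.2


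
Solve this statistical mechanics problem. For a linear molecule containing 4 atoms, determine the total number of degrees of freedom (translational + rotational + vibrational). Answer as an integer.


Step 1: Translational DOF = 3
Step 2: Rotational DOF (linear) = 2
Step 3: Vibrational DOF = 3*4 - 5 = 7
Step 4: Total = 3 + 2 + 7 = 12

12


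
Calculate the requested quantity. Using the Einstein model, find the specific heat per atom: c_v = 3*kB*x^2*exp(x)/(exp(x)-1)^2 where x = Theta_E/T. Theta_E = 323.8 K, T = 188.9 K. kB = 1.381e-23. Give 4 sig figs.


Step 1: x = Theta_E/T = 323.8/188.9 = 1.714
Step 2: x^2 = 2.938
Step 3: exp(x) = 5.552
Step 4: c_v = 3*1.381e-23*2.938*5.552/(5.552-1)^2 = 3.262e-23

3.262e-23


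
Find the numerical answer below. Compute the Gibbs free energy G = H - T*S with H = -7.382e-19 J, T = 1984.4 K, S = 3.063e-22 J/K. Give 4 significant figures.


Step 1: T*S = 1984.4 * 3.063e-22 = 6.078e-19 J
Step 2: G = H - T*S = -7.382e-19 - 6.078e-19
Step 3: G = -1.346e-18 J

-1.346e-18


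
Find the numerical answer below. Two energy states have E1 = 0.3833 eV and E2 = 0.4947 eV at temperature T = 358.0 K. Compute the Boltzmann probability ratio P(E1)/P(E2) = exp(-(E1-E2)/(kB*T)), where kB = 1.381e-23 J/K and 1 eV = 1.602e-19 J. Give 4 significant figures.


Step 1: Compute energy difference dE = E1 - E2 = 0.3833 - 0.4947 = -0.1114 eV
Step 2: Convert to Joules: dE_J = -0.1114 * 1.602e-19 = -1.785e-20 J
Step 3: Compute exponent = -dE_J / (kB * T) = -(-1.785e-20) / (1.381e-23 * 358.0) = 3.61
Step 4: P(E1)/P(E2) = exp(3.61) = 36.95

36.95


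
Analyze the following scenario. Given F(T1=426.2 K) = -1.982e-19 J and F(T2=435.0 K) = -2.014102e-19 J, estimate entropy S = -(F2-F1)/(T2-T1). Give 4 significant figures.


Step 1: dF = F2 - F1 = -2.014102e-19 - (-1.982e-19) = -3.2102e-21 J
Step 2: dT = T2 - T1 = 435.0 - 426.2 = 8.8 K
Step 3: S = -dF/dT = -(-3.2102e-21)/8.8 = 3.648e-22 J/K

3.648e-22


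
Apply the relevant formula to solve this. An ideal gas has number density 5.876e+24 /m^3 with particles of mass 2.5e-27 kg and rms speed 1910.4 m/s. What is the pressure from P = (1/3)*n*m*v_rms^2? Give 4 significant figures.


Step 1: v_rms^2 = 1910.4^2 = 3.65e+06
Step 2: n*m = 5.876e+24*2.5e-27 = 0.01469
Step 3: P = (1/3)*0.01469*3.65e+06 = 1.787e+04 Pa

1.787e+04


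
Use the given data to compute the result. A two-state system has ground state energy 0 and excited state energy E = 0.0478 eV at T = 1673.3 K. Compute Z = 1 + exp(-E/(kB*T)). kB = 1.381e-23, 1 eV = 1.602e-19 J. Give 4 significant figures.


Step 1: Compute beta*E = E*eV/(kB*T) = 0.0478*1.602e-19/(1.381e-23*1673.3) = 0.3314
Step 2: exp(-beta*E) = exp(-0.3314) = 0.7179
Step 3: Z = 1 + 0.7179 = 1.718

1.718


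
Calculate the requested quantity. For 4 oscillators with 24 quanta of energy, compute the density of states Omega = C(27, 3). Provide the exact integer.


Step 1: Use binomial coefficient C(27, 3)
Step 2: Numerator = 27! / 24!
Step 3: Denominator = 3!
Step 4: Omega = 2925

2925


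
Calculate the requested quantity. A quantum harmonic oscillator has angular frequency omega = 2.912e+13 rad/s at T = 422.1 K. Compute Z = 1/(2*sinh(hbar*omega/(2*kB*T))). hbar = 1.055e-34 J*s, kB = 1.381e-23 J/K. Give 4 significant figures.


Step 1: Compute x = hbar*omega/(kB*T) = 1.055e-34*2.912e+13/(1.381e-23*422.1) = 0.527
Step 2: x/2 = 0.2635
Step 3: sinh(x/2) = 0.2666
Step 4: Z = 1/(2*0.2666) = 1.876

1.876


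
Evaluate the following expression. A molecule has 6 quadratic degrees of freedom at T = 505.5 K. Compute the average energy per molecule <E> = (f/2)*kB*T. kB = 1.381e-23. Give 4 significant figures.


Step 1: f/2 = 6/2 = 3
Step 2: kB*T = 1.381e-23 * 505.5 = 6.981e-21
Step 3: <E> = 3 * 6.981e-21 = 2.094e-20 J

2.094e-20


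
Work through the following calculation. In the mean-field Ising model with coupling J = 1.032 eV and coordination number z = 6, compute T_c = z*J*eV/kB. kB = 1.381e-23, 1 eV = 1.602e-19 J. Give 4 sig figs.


Step 1: z*J = 6*1.032 = 6.192 eV
Step 2: Convert to Joules: 6.192*1.602e-19 = 9.92e-19 J
Step 3: T_c = 9.92e-19 / 1.381e-23 = 7.183e+04 K

7.183e+04


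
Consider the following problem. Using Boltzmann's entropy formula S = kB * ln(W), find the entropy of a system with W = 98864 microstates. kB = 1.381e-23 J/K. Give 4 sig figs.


Step 1: ln(W) = ln(98864) = 11.5
Step 2: S = kB * ln(W) = 1.381e-23 * 11.5
Step 3: S = 1.588e-22 J/K

1.588e-22


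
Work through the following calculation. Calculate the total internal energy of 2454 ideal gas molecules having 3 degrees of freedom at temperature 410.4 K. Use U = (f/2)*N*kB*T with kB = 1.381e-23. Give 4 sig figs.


Step 1: f/2 = 3/2 = 1.5
Step 2: N*kB*T = 2454*1.381e-23*410.4 = 1.391e-17
Step 3: U = 1.5 * 1.391e-17 = 2.086e-17 J

2.086e-17


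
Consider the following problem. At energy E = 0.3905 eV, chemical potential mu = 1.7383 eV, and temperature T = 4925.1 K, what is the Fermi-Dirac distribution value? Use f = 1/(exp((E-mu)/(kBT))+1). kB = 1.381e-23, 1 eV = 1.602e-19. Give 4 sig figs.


Step 1: (E - mu) = 0.3905 - 1.7383 = -1.348 eV
Step 2: Convert: (E-mu)*eV = -2.159e-19 J
Step 3: x = (E-mu)*eV/(kB*T) = -3.175
Step 4: f = 1/(exp(-3.175)+1) = 0.9599

0.9599


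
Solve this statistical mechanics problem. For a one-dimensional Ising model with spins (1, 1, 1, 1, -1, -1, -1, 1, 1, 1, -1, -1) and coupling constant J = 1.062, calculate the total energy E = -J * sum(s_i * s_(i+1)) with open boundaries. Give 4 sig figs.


Step 1: Nearest-neighbor products: 1, 1, 1, -1, 1, 1, -1, 1, 1, -1, 1
Step 2: Sum of products = 5
Step 3: E = -1.062 * 5 = -5.31

-5.31


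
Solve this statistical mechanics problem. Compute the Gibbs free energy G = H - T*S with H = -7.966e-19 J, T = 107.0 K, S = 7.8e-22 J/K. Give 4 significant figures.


Step 1: T*S = 107.0 * 7.8e-22 = 8.346e-20 J
Step 2: G = H - T*S = -7.966e-19 - 8.346e-20
Step 3: G = -8.801e-19 J

-8.801e-19


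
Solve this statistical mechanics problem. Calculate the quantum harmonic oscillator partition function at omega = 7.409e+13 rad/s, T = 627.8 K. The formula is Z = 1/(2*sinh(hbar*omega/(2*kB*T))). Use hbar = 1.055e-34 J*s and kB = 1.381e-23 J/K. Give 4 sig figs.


Step 1: Compute x = hbar*omega/(kB*T) = 1.055e-34*7.409e+13/(1.381e-23*627.8) = 0.9016
Step 2: x/2 = 0.4508
Step 3: sinh(x/2) = 0.4662
Step 4: Z = 1/(2*0.4662) = 1.072

1.072


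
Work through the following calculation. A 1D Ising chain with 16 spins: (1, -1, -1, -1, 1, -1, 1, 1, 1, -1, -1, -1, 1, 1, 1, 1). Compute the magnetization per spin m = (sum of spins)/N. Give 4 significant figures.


Step 1: Count up spins (+1): 9, down spins (-1): 7
Step 2: Total magnetization M = 9 - 7 = 2
Step 3: m = M/N = 2/16 = 0.125

0.125


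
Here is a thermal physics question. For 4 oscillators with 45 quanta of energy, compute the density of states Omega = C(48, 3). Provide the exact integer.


Step 1: Use binomial coefficient C(48, 3)
Step 2: Numerator = 48! / 45!
Step 3: Denominator = 3!
Step 4: Omega = 17296

17296


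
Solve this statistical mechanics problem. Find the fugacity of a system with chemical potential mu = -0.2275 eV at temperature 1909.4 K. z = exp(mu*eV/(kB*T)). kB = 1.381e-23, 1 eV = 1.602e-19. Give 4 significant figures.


Step 1: Convert mu to Joules: -0.2275*1.602e-19 = -3.645e-20 J
Step 2: kB*T = 1.381e-23*1909.4 = 2.637e-20 J
Step 3: mu/(kB*T) = -1.382
Step 4: z = exp(-1.382) = 0.251

0.251


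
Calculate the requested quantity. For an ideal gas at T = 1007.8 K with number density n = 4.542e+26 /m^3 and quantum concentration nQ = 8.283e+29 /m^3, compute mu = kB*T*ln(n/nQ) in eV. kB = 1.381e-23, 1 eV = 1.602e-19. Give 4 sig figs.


Step 1: n/nQ = 4.542e+26/8.283e+29 = 0.0005484
Step 2: ln(n/nQ) = -7.509
Step 3: mu = kB*T*ln(n/nQ) = 1.392e-20*-7.509 = -1.045e-19 J
Step 4: Convert to eV: -1.045e-19/1.602e-19 = -0.6523 eV

-0.6523


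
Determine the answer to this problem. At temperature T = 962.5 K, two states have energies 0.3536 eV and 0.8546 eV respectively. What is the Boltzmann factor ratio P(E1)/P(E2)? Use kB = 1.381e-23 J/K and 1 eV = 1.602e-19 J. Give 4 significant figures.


Step 1: Compute energy difference dE = E1 - E2 = 0.3536 - 0.8546 = -0.501 eV
Step 2: Convert to Joules: dE_J = -0.501 * 1.602e-19 = -8.026e-20 J
Step 3: Compute exponent = -dE_J / (kB * T) = -(-8.026e-20) / (1.381e-23 * 962.5) = 6.038
Step 4: P(E1)/P(E2) = exp(6.038) = 419.1

419.1


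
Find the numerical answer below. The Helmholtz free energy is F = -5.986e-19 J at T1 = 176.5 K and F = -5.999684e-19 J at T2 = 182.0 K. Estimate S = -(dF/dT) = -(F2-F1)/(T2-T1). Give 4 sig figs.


Step 1: dF = F2 - F1 = -5.999684e-19 - (-5.986e-19) = -1.3684e-21 J
Step 2: dT = T2 - T1 = 182.0 - 176.5 = 5.5 K
Step 3: S = -dF/dT = -(-1.3684e-21)/5.5 = 2.488e-22 J/K

2.488e-22


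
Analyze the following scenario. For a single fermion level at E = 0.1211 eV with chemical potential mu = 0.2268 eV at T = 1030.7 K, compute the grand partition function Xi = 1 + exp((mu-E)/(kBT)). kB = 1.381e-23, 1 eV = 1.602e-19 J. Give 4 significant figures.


Step 1: (mu - E) = 0.2268 - 0.1211 = 0.1057 eV
Step 2: x = (mu-E)*eV/(kB*T) = 0.1057*1.602e-19/(1.381e-23*1030.7) = 1.19
Step 3: exp(x) = 3.286
Step 4: Xi = 1 + 3.286 = 4.286

4.286


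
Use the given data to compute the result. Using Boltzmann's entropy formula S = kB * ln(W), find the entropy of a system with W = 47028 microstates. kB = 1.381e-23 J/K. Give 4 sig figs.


Step 1: ln(W) = ln(47028) = 10.76
Step 2: S = kB * ln(W) = 1.381e-23 * 10.76
Step 3: S = 1.486e-22 J/K

1.486e-22


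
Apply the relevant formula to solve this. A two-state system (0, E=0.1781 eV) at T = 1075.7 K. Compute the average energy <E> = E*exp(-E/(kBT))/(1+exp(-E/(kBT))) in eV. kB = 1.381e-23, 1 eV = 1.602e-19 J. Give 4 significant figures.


Step 1: beta*E = 0.1781*1.602e-19/(1.381e-23*1075.7) = 1.921
Step 2: exp(-beta*E) = 0.1465
Step 3: <E> = 0.1781*0.1465/(1+0.1465) = 0.02276 eV

0.02276


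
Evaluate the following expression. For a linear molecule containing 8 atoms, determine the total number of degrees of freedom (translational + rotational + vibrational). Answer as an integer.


Step 1: Translational DOF = 3
Step 2: Rotational DOF (linear) = 2
Step 3: Vibrational DOF = 3*8 - 5 = 19
Step 4: Total = 3 + 2 + 19 = 24

24


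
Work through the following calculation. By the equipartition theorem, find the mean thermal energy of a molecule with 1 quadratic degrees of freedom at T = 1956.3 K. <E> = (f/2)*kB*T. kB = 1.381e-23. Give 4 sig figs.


Step 1: f/2 = 1/2 = 0.5
Step 2: kB*T = 1.381e-23 * 1956.3 = 2.702e-20
Step 3: <E> = 0.5 * 2.702e-20 = 1.351e-20 J

1.351e-20


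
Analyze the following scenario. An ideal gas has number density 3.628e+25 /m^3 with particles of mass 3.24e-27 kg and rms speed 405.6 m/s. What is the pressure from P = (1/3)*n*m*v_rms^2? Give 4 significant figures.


Step 1: v_rms^2 = 405.6^2 = 1.645e+05
Step 2: n*m = 3.628e+25*3.24e-27 = 0.1175
Step 3: P = (1/3)*0.1175*1.645e+05 = 6446 Pa

6446


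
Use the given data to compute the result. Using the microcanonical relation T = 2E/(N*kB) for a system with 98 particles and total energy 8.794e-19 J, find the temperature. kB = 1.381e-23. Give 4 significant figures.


Step 1: Numerator = 2*E = 2*8.794e-19 = 1.759e-18 J
Step 2: Denominator = N*kB = 98*1.381e-23 = 1.353e-21
Step 3: T = 1.759e-18 / 1.353e-21 = 1300 K

1300


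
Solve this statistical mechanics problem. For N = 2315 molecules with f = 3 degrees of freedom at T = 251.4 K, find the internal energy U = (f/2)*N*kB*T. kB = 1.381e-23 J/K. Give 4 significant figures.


Step 1: f/2 = 3/2 = 1.5
Step 2: N*kB*T = 2315*1.381e-23*251.4 = 8.037e-18
Step 3: U = 1.5 * 8.037e-18 = 1.206e-17 J

1.206e-17


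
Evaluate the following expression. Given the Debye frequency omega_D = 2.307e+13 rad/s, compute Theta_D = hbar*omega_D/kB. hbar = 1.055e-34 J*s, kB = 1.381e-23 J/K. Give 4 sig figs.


Step 1: hbar*omega_D = 1.055e-34 * 2.307e+13 = 2.434e-21 J
Step 2: Theta_D = 2.434e-21 / 1.381e-23
Step 3: Theta_D = 176.2 K

176.2


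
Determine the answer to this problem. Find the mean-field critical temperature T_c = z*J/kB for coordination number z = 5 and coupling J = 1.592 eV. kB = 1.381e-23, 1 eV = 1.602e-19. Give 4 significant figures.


Step 1: z*J = 5*1.592 = 7.96 eV
Step 2: Convert to Joules: 7.96*1.602e-19 = 1.275e-18 J
Step 3: T_c = 1.275e-18 / 1.381e-23 = 9.234e+04 K

9.234e+04


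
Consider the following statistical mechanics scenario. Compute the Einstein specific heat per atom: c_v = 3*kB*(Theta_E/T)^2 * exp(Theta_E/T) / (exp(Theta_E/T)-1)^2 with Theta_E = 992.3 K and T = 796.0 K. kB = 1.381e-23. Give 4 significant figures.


Step 1: x = Theta_E/T = 992.3/796.0 = 1.247
Step 2: x^2 = 1.554
Step 3: exp(x) = 3.479
Step 4: c_v = 3*1.381e-23*1.554*3.479/(3.479-1)^2 = 3.646e-23

3.646e-23


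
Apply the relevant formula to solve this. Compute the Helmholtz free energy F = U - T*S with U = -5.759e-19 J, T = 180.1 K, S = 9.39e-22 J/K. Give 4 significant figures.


Step 1: T*S = 180.1 * 9.39e-22 = 1.691e-19 J
Step 2: F = U - T*S = -5.759e-19 - 1.691e-19
Step 3: F = -7.45e-19 J

-7.45e-19


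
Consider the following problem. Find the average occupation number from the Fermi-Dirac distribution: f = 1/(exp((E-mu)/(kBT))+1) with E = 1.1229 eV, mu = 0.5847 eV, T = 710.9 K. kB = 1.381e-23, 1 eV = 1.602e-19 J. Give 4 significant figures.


Step 1: (E - mu) = 1.1229 - 0.5847 = 0.5382 eV
Step 2: Convert: (E-mu)*eV = 8.622e-20 J
Step 3: x = (E-mu)*eV/(kB*T) = 8.782
Step 4: f = 1/(exp(8.782)+1) = 0.0001534

0.0001534


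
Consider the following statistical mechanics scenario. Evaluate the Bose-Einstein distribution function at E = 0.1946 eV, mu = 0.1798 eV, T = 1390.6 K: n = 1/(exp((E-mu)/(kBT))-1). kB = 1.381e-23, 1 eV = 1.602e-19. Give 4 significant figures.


Step 1: (E - mu) = 0.0148 eV
Step 2: x = (E-mu)*eV/(kB*T) = 0.0148*1.602e-19/(1.381e-23*1390.6) = 0.1235
Step 3: exp(x) = 1.131
Step 4: n = 1/(exp(x)-1) = 7.61

7.61


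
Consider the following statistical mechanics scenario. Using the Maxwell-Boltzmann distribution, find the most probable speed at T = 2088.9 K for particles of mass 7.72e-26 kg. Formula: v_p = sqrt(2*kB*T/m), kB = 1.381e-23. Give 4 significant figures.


Step 1: Numerator = 2*kB*T = 2*1.381e-23*2088.9 = 5.77e-20
Step 2: Ratio = 5.77e-20 / 7.72e-26 = 7.473e+05
Step 3: v_p = sqrt(7.473e+05) = 864.5 m/s

864.5


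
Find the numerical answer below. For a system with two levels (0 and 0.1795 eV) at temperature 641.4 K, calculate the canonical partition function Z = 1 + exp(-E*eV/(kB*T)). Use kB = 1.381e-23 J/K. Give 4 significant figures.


Step 1: Compute beta*E = E*eV/(kB*T) = 0.1795*1.602e-19/(1.381e-23*641.4) = 3.246
Step 2: exp(-beta*E) = exp(-3.246) = 0.03891
Step 3: Z = 1 + 0.03891 = 1.039

1.039


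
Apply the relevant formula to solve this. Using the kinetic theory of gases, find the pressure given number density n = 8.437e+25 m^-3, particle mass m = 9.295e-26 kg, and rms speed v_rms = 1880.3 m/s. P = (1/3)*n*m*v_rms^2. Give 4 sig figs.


Step 1: v_rms^2 = 1880.3^2 = 3.536e+06
Step 2: n*m = 8.437e+25*9.295e-26 = 7.842
Step 3: P = (1/3)*7.842*3.536e+06 = 9.242e+06 Pa

9.242e+06


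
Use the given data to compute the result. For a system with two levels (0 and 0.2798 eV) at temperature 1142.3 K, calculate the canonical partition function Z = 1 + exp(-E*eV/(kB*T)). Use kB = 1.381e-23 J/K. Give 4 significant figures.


Step 1: Compute beta*E = E*eV/(kB*T) = 0.2798*1.602e-19/(1.381e-23*1142.3) = 2.841
Step 2: exp(-beta*E) = exp(-2.841) = 0.05834
Step 3: Z = 1 + 0.05834 = 1.058

1.058


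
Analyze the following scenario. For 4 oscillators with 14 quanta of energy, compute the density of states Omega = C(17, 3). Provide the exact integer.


Step 1: Use binomial coefficient C(17, 3)
Step 2: Numerator = 17! / 14!
Step 3: Denominator = 3!
Step 4: Omega = 680

680


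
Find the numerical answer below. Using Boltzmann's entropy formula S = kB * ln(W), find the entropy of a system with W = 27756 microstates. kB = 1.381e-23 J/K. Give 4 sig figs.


Step 1: ln(W) = ln(27756) = 10.23
Step 2: S = kB * ln(W) = 1.381e-23 * 10.23
Step 3: S = 1.413e-22 J/K

1.413e-22


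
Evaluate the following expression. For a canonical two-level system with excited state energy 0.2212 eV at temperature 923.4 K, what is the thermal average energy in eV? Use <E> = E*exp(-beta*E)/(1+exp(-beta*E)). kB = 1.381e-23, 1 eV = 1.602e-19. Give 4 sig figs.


Step 1: beta*E = 0.2212*1.602e-19/(1.381e-23*923.4) = 2.779
Step 2: exp(-beta*E) = 0.06211
Step 3: <E> = 0.2212*0.06211/(1+0.06211) = 0.01294 eV

0.01294


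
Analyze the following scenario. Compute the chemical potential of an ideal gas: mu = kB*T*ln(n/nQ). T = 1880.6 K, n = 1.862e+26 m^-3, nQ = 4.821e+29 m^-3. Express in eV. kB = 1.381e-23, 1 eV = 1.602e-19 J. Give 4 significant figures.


Step 1: n/nQ = 1.862e+26/4.821e+29 = 0.0003862
Step 2: ln(n/nQ) = -7.859
Step 3: mu = kB*T*ln(n/nQ) = 2.597e-20*-7.859 = -2.041e-19 J
Step 4: Convert to eV: -2.041e-19/1.602e-19 = -1.274 eV

-1.274


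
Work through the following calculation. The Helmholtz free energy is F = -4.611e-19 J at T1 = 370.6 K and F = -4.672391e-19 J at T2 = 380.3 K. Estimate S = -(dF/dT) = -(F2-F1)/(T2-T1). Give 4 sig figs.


Step 1: dF = F2 - F1 = -4.672391e-19 - (-4.611e-19) = -6.1391e-21 J
Step 2: dT = T2 - T1 = 380.3 - 370.6 = 9.7 K
Step 3: S = -dF/dT = -(-6.1391e-21)/9.7 = 6.329e-22 J/K

6.329e-22


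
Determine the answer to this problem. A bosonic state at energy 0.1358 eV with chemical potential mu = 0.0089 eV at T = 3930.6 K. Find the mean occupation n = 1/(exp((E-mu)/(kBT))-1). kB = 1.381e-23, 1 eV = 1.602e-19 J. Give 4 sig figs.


Step 1: (E - mu) = 0.1269 eV
Step 2: x = (E-mu)*eV/(kB*T) = 0.1269*1.602e-19/(1.381e-23*3930.6) = 0.3745
Step 3: exp(x) = 1.454
Step 4: n = 1/(exp(x)-1) = 2.201

2.201


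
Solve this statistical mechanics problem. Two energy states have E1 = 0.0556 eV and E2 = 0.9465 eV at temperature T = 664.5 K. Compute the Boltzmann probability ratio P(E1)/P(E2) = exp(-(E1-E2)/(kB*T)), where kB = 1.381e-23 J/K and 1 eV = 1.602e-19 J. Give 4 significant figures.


Step 1: Compute energy difference dE = E1 - E2 = 0.0556 - 0.9465 = -0.8909 eV
Step 2: Convert to Joules: dE_J = -0.8909 * 1.602e-19 = -1.427e-19 J
Step 3: Compute exponent = -dE_J / (kB * T) = -(-1.427e-19) / (1.381e-23 * 664.5) = 15.55
Step 4: P(E1)/P(E2) = exp(15.55) = 5.681e+06

5.681e+06


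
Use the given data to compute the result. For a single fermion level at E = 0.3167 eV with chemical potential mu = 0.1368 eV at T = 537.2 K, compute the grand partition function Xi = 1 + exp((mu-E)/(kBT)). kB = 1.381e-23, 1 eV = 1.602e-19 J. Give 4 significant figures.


Step 1: (mu - E) = 0.1368 - 0.3167 = -0.1799 eV
Step 2: x = (mu-E)*eV/(kB*T) = -0.1799*1.602e-19/(1.381e-23*537.2) = -3.885
Step 3: exp(x) = 0.02055
Step 4: Xi = 1 + 0.02055 = 1.021

1.021


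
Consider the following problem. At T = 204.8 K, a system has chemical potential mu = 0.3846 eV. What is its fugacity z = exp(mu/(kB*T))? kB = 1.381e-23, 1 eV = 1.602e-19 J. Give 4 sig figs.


Step 1: Convert mu to Joules: 0.3846*1.602e-19 = 6.161e-20 J
Step 2: kB*T = 1.381e-23*204.8 = 2.828e-21 J
Step 3: mu/(kB*T) = 21.78
Step 4: z = exp(21.78) = 2.89e+09

2.89e+09


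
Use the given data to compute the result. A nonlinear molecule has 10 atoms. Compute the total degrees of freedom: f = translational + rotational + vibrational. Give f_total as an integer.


Step 1: Translational DOF = 3
Step 2: Rotational DOF (nonlinear) = 3
Step 3: Vibrational DOF = 3*10 - 6 = 24
Step 4: Total = 3 + 3 + 24 = 30

30


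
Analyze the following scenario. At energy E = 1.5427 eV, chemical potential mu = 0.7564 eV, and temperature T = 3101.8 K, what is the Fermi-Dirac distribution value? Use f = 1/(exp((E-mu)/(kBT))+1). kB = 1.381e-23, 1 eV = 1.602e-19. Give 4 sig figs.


Step 1: (E - mu) = 1.5427 - 0.7564 = 0.7863 eV
Step 2: Convert: (E-mu)*eV = 1.26e-19 J
Step 3: x = (E-mu)*eV/(kB*T) = 2.941
Step 4: f = 1/(exp(2.941)+1) = 0.05018

0.05018


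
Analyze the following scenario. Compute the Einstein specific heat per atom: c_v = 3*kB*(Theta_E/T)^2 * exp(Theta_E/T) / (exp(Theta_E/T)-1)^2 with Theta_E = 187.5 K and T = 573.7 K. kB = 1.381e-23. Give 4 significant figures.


Step 1: x = Theta_E/T = 187.5/573.7 = 0.3268
Step 2: x^2 = 0.1068
Step 3: exp(x) = 1.387
Step 4: c_v = 3*1.381e-23*0.1068*1.387/(1.387-1)^2 = 4.106e-23

4.106e-23


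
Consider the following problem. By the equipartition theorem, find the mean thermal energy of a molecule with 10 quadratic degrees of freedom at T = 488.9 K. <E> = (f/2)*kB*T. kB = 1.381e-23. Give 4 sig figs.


Step 1: f/2 = 10/2 = 5
Step 2: kB*T = 1.381e-23 * 488.9 = 6.752e-21
Step 3: <E> = 5 * 6.752e-21 = 3.376e-20 J

3.376e-20


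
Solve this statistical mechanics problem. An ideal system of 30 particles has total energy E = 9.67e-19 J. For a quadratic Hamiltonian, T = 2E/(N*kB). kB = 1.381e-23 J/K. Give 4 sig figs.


Step 1: Numerator = 2*E = 2*9.67e-19 = 1.934e-18 J
Step 2: Denominator = N*kB = 30*1.381e-23 = 4.143e-22
Step 3: T = 1.934e-18 / 4.143e-22 = 4668 K

4668


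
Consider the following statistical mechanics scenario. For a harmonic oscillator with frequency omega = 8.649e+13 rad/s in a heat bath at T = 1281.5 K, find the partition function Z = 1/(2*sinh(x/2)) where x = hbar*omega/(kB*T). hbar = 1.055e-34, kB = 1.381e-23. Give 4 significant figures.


Step 1: Compute x = hbar*omega/(kB*T) = 1.055e-34*8.649e+13/(1.381e-23*1281.5) = 0.5156
Step 2: x/2 = 0.2578
Step 3: sinh(x/2) = 0.2607
Step 4: Z = 1/(2*0.2607) = 1.918

1.918


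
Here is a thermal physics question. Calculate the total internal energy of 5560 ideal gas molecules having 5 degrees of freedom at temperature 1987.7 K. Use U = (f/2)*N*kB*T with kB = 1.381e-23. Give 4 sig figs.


Step 1: f/2 = 5/2 = 2.5
Step 2: N*kB*T = 5560*1.381e-23*1987.7 = 1.526e-16
Step 3: U = 2.5 * 1.526e-16 = 3.816e-16 J

3.816e-16


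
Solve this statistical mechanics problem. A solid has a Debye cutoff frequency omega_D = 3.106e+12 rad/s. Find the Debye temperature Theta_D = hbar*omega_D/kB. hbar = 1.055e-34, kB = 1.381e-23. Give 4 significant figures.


Step 1: hbar*omega_D = 1.055e-34 * 3.106e+12 = 3.277e-22 J
Step 2: Theta_D = 3.277e-22 / 1.381e-23
Step 3: Theta_D = 23.73 K

23.73


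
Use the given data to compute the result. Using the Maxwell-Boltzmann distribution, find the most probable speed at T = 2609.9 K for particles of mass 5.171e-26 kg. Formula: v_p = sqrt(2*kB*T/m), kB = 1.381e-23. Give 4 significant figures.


Step 1: Numerator = 2*kB*T = 2*1.381e-23*2609.9 = 7.209e-20
Step 2: Ratio = 7.209e-20 / 5.171e-26 = 1.394e+06
Step 3: v_p = sqrt(1.394e+06) = 1181 m/s

1181


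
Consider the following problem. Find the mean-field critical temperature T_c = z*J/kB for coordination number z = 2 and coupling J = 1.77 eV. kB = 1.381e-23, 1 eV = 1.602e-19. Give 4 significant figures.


Step 1: z*J = 2*1.77 = 3.54 eV
Step 2: Convert to Joules: 3.54*1.602e-19 = 5.671e-19 J
Step 3: T_c = 5.671e-19 / 1.381e-23 = 4.107e+04 K

4.107e+04


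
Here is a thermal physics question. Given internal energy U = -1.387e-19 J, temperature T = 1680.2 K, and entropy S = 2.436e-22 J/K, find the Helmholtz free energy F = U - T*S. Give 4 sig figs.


Step 1: T*S = 1680.2 * 2.436e-22 = 4.093e-19 J
Step 2: F = U - T*S = -1.387e-19 - 4.093e-19
Step 3: F = -5.48e-19 J

-5.48e-19


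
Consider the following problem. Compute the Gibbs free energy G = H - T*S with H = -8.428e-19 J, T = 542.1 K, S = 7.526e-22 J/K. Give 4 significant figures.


Step 1: T*S = 542.1 * 7.526e-22 = 4.08e-19 J
Step 2: G = H - T*S = -8.428e-19 - 4.08e-19
Step 3: G = -1.251e-18 J

-1.251e-18


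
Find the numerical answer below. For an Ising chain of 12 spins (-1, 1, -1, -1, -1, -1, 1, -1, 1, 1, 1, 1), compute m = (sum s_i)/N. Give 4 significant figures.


Step 1: Count up spins (+1): 6, down spins (-1): 6
Step 2: Total magnetization M = 6 - 6 = 0
Step 3: m = M/N = 0/12 = 0

0


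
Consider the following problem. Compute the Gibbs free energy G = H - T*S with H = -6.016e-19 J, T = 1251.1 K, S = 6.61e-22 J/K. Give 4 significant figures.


Step 1: T*S = 1251.1 * 6.61e-22 = 8.27e-19 J
Step 2: G = H - T*S = -6.016e-19 - 8.27e-19
Step 3: G = -1.429e-18 J

-1.429e-18


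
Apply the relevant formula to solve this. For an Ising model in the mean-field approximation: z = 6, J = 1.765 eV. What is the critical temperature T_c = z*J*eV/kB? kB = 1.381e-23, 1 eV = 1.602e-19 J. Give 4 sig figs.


Step 1: z*J = 6*1.765 = 10.59 eV
Step 2: Convert to Joules: 10.59*1.602e-19 = 1.697e-18 J
Step 3: T_c = 1.697e-18 / 1.381e-23 = 1.228e+05 K

1.228e+05
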